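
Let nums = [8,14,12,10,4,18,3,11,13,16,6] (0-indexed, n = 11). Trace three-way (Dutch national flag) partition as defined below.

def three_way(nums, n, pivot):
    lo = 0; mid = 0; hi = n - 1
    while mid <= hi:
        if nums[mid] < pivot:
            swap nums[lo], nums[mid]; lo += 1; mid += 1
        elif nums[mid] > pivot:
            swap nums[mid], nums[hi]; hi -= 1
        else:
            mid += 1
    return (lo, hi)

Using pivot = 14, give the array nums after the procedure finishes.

lo=0 mid=0 hi=10
8<14: swap(0,0), lo=1 mid=1 ⇒ [8,14,12,10,4,18,3,11,13,16,6]
14=14: mid=2
12<14: swap(1,2), lo=2 mid=3 ⇒ [8,12,14,10,4,18,3,11,13,16,6]
10<14: swap(2,3), lo=3 mid=4 ⇒ [8,12,10,14,4,18,3,11,13,16,6]
4<14: swap(3,4), lo=4 mid=5 ⇒ [8,12,10,4,14,18,3,11,13,16,6]
18>14: swap(5,10), hi=9 ⇒ [8,12,10,4,14,6,3,11,13,16,18]
6<14: swap(4,5), lo=5 mid=6 ⇒ [8,12,10,4,6,14,3,11,13,16,18]
3<14: swap(5,6), lo=6 mid=7 ⇒ [8,12,10,4,6,3,14,11,13,16,18]
11<14: swap(6,7), lo=7 mid=8 ⇒ [8,12,10,4,6,3,11,14,13,16,18]
13<14: swap(7,8), lo=8 mid=9 ⇒ [8,12,10,4,6,3,11,13,14,16,18]
16>14: swap(9,9), hi=8 ⇒ [8,12,10,4,6,3,11,13,14,16,18]
done. lo=8 hi=8; nums=[8,12,10,4,6,3,11,13,14,16,18]

[8,12,10,4,6,3,11,13,14,16,18]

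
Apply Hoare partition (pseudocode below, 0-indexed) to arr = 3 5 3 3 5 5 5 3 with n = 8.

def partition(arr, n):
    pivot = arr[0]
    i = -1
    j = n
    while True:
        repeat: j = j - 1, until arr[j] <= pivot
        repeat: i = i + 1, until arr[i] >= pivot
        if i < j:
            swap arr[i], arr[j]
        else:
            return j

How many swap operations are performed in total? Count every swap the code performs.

pivot=3
j stops at 7 (3), i stops at 0 (3); swap ⇒ 3 5 3 3 5 5 5 3
j stops at 3 (3), i stops at 1 (5); swap ⇒ 3 3 3 5 5 5 5 3
j stops at 2, i stops at 2; i≥j ⇒ return 2. arr=3 3 3 5 5 5 5 3

2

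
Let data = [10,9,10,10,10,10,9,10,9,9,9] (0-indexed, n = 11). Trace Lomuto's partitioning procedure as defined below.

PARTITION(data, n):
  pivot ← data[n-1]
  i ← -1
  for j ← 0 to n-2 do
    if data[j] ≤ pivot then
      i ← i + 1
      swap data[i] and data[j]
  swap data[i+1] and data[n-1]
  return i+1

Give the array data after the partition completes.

pivot = data[10] = 9; i = -1
j=0: data[0]=10 > 9 → no swap
j=1: data[1]=9 ≤ 9 → i=0, swap data[0],data[1] → [9,10,10,10,10,10,9,10,9,9,9]
j=2: data[2]=10 > 9 → no swap
j=3: data[3]=10 > 9 → no swap
j=4: data[4]=10 > 9 → no swap
j=5: data[5]=10 > 9 → no swap
j=6: data[6]=9 ≤ 9 → i=1, swap data[1],data[6] → [9,9,10,10,10,10,10,10,9,9,9]
j=7: data[7]=10 > 9 → no swap
j=8: data[8]=9 ≤ 9 → i=2, swap data[2],data[8] → [9,9,9,10,10,10,10,10,10,9,9]
j=9: data[9]=9 ≤ 9 → i=3, swap data[3],data[9] → [9,9,9,9,10,10,10,10,10,10,9]
final swap data[4],data[10] → [9,9,9,9,9,10,10,10,10,10,10]; return 4

[9,9,9,9,9,10,10,10,10,10,10]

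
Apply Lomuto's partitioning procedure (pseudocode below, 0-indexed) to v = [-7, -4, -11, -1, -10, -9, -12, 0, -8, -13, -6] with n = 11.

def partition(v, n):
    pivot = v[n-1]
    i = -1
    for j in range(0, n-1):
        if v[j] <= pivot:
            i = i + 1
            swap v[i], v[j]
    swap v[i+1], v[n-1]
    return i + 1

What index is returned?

pivot = v[10] = -6; i = -1
j=0: v[0]=-7 ≤ -6 → i=0, swap v[0],v[0] (no change) → [-7, -4, -11, -1, -10, -9, -12, 0, -8, -13, -6]
j=1: v[1]=-4 > -6 → no swap
j=2: v[2]=-11 ≤ -6 → i=1, swap v[1],v[2] → [-7, -11, -4, -1, -10, -9, -12, 0, -8, -13, -6]
j=3: v[3]=-1 > -6 → no swap
j=4: v[4]=-10 ≤ -6 → i=2, swap v[2],v[4] → [-7, -11, -10, -1, -4, -9, -12, 0, -8, -13, -6]
j=5: v[5]=-9 ≤ -6 → i=3, swap v[3],v[5] → [-7, -11, -10, -9, -4, -1, -12, 0, -8, -13, -6]
j=6: v[6]=-12 ≤ -6 → i=4, swap v[4],v[6] → [-7, -11, -10, -9, -12, -1, -4, 0, -8, -13, -6]
j=7: v[7]=0 > -6 → no swap
j=8: v[8]=-8 ≤ -6 → i=5, swap v[5],v[8] → [-7, -11, -10, -9, -12, -8, -4, 0, -1, -13, -6]
j=9: v[9]=-13 ≤ -6 → i=6, swap v[6],v[9] → [-7, -11, -10, -9, -12, -8, -13, 0, -1, -4, -6]
final swap v[7],v[10] → [-7, -11, -10, -9, -12, -8, -13, -6, -1, -4, 0]; return 7

7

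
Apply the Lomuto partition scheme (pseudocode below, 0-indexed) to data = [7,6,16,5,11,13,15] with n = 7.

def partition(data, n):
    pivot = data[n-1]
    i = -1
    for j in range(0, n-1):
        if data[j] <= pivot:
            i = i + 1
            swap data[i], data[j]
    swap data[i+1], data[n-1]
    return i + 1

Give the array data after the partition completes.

pivot=15, i=-1
j=0: 7≤15, i=0, swap(0,0) ⇒ [7,6,16,5,11,13,15]
j=1: 6≤15, i=1, swap(1,1) ⇒ [7,6,16,5,11,13,15]
j=2: 16>15, skip
j=3: 5≤15, i=2, swap(2,3) ⇒ [7,6,5,16,11,13,15]
j=4: 11≤15, i=3, swap(3,4) ⇒ [7,6,5,11,16,13,15]
j=5: 13≤15, i=4, swap(4,5) ⇒ [7,6,5,11,13,16,15]
swap(5,6) ⇒ [7,6,5,11,13,15,16]; return 5

[7,6,5,11,13,15,16]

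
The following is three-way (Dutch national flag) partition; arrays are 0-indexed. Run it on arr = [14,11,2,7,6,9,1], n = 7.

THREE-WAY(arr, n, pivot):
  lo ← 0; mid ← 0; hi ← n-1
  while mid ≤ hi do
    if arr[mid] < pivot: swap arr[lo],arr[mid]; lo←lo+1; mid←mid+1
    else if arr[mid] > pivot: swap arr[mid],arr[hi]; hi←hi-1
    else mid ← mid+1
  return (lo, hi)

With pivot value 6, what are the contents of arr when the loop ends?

pivot = 6; lo=0, mid=0, hi=6
arr[mid]=14>6: swap arr[0],arr[6]; hi=5 → [1,11,2,7,6,9,14]
arr[mid]=1<6: swap arr[0],arr[0]; lo=1,mid=1 → [1,11,2,7,6,9,14]
arr[mid]=11>6: swap arr[1],arr[5]; hi=4 → [1,9,2,7,6,11,14]
arr[mid]=9>6: swap arr[1],arr[4]; hi=3 → [1,6,2,7,9,11,14]
arr[mid]=6=6: mid=2
arr[mid]=2<6: swap arr[1],arr[2]; lo=2,mid=3 → [1,2,6,7,9,11,14]
arr[mid]=7>6: swap arr[3],arr[3]; hi=2 → [1,2,6,7,9,11,14]
end: lo=2, hi=2; arr = [1,2,6,7,9,11,14]

[1,2,6,7,9,11,14]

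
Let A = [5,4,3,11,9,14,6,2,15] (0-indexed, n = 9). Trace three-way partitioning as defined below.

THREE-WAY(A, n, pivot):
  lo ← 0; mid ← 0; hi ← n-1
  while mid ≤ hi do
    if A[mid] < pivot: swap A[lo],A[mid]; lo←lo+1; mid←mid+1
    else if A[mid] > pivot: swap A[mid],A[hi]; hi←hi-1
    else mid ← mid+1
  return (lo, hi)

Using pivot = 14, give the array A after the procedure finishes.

pivot = 14; lo=0, mid=0, hi=8
A[mid]=5<14: swap A[0],A[0]; lo=1,mid=1 → [5,4,3,11,9,14,6,2,15]
A[mid]=4<14: swap A[1],A[1]; lo=2,mid=2 → [5,4,3,11,9,14,6,2,15]
A[mid]=3<14: swap A[2],A[2]; lo=3,mid=3 → [5,4,3,11,9,14,6,2,15]
A[mid]=11<14: swap A[3],A[3]; lo=4,mid=4 → [5,4,3,11,9,14,6,2,15]
A[mid]=9<14: swap A[4],A[4]; lo=5,mid=5 → [5,4,3,11,9,14,6,2,15]
A[mid]=14=14: mid=6
A[mid]=6<14: swap A[5],A[6]; lo=6,mid=7 → [5,4,3,11,9,6,14,2,15]
A[mid]=2<14: swap A[6],A[7]; lo=7,mid=8 → [5,4,3,11,9,6,2,14,15]
A[mid]=15>14: swap A[8],A[8]; hi=7 → [5,4,3,11,9,6,2,14,15]
end: lo=7, hi=7; A = [5,4,3,11,9,6,2,14,15]

[5,4,3,11,9,6,2,14,15]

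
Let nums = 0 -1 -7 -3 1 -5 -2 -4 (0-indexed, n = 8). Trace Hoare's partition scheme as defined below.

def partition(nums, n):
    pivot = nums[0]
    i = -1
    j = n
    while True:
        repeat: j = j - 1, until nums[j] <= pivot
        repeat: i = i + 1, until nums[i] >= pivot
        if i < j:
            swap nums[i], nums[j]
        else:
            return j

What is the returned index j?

5

pivot=0
j stops at 7 (-4), i stops at 0 (0); swap ⇒ -4 -1 -7 -3 1 -5 -2 0
j stops at 6 (-2), i stops at 4 (1); swap ⇒ -4 -1 -7 -3 -2 -5 1 0
j stops at 5, i stops at 6; i≥j ⇒ return 5. nums=-4 -1 -7 -3 -2 -5 1 0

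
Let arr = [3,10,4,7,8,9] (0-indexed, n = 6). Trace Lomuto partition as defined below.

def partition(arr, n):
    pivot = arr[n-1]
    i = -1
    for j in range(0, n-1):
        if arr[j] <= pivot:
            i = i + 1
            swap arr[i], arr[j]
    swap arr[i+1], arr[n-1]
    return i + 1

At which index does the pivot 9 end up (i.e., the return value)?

4

pivot=9, i=-1
j=0: 3≤9, i=0, swap(0,0) ⇒ [3,10,4,7,8,9]
j=1: 10>9, skip
j=2: 4≤9, i=1, swap(1,2) ⇒ [3,4,10,7,8,9]
j=3: 7≤9, i=2, swap(2,3) ⇒ [3,4,7,10,8,9]
j=4: 8≤9, i=3, swap(3,4) ⇒ [3,4,7,8,10,9]
swap(4,5) ⇒ [3,4,7,8,9,10]; return 4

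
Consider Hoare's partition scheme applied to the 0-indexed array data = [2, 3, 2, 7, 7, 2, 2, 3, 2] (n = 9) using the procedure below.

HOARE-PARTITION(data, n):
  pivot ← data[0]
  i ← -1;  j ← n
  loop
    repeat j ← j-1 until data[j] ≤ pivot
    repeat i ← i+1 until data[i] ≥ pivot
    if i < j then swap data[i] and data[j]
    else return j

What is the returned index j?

pivot = data[0] = 2; i = -1, j = 9
j→8 (data[8]=2≤2), i→0 (data[0]=2≥2); i<j, swap → [2, 3, 2, 7, 7, 2, 2, 3, 2]
j→6 (data[6]=2≤2), i→1 (data[1]=3≥2); i<j, swap → [2, 2, 2, 7, 7, 2, 3, 3, 2]
j→5 (data[5]=2≤2), i→2 (data[2]=2≥2); i<j, swap → [2, 2, 2, 7, 7, 2, 3, 3, 2]
j→2, i→3; i≥j, return j=2. data = [2, 2, 2, 7, 7, 2, 3, 3, 2]

2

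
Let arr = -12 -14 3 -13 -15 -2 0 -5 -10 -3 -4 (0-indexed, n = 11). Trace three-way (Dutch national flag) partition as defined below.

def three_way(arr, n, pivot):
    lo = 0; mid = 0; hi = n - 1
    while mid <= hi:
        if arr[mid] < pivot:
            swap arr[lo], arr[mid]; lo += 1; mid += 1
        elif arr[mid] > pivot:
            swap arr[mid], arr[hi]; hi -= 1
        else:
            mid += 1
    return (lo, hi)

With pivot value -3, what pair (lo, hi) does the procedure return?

(7, 7)

pivot = -3; lo=0, mid=0, hi=10
arr[mid]=-12<-3: swap arr[0],arr[0]; lo=1,mid=1 → -12 -14 3 -13 -15 -2 0 -5 -10 -3 -4
arr[mid]=-14<-3: swap arr[1],arr[1]; lo=2,mid=2 → -12 -14 3 -13 -15 -2 0 -5 -10 -3 -4
arr[mid]=3>-3: swap arr[2],arr[10]; hi=9 → -12 -14 -4 -13 -15 -2 0 -5 -10 -3 3
arr[mid]=-4<-3: swap arr[2],arr[2]; lo=3,mid=3 → -12 -14 -4 -13 -15 -2 0 -5 -10 -3 3
arr[mid]=-13<-3: swap arr[3],arr[3]; lo=4,mid=4 → -12 -14 -4 -13 -15 -2 0 -5 -10 -3 3
arr[mid]=-15<-3: swap arr[4],arr[4]; lo=5,mid=5 → -12 -14 -4 -13 -15 -2 0 -5 -10 -3 3
arr[mid]=-2>-3: swap arr[5],arr[9]; hi=8 → -12 -14 -4 -13 -15 -3 0 -5 -10 -2 3
arr[mid]=-3=-3: mid=6
arr[mid]=0>-3: swap arr[6],arr[8]; hi=7 → -12 -14 -4 -13 -15 -3 -10 -5 0 -2 3
arr[mid]=-10<-3: swap arr[5],arr[6]; lo=6,mid=7 → -12 -14 -4 -13 -15 -10 -3 -5 0 -2 3
arr[mid]=-5<-3: swap arr[6],arr[7]; lo=7,mid=8 → -12 -14 -4 -13 -15 -10 -5 -3 0 -2 3
end: lo=7, hi=7; arr = -12 -14 -4 -13 -15 -10 -5 -3 0 -2 3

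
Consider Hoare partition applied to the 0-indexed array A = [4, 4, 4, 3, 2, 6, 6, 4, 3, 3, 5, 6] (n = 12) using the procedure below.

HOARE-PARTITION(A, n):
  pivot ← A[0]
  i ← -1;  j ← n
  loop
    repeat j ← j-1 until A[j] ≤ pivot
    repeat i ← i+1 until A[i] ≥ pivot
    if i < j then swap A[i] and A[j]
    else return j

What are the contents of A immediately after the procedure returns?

[3, 3, 4, 3, 2, 6, 6, 4, 4, 4, 5, 6]

pivot=4
j stops at 9 (3), i stops at 0 (4); swap ⇒ [3, 4, 4, 3, 2, 6, 6, 4, 3, 4, 5, 6]
j stops at 8 (3), i stops at 1 (4); swap ⇒ [3, 3, 4, 3, 2, 6, 6, 4, 4, 4, 5, 6]
j stops at 7 (4), i stops at 2 (4); swap ⇒ [3, 3, 4, 3, 2, 6, 6, 4, 4, 4, 5, 6]
j stops at 4, i stops at 5; i≥j ⇒ return 4. A=[3, 3, 4, 3, 2, 6, 6, 4, 4, 4, 5, 6]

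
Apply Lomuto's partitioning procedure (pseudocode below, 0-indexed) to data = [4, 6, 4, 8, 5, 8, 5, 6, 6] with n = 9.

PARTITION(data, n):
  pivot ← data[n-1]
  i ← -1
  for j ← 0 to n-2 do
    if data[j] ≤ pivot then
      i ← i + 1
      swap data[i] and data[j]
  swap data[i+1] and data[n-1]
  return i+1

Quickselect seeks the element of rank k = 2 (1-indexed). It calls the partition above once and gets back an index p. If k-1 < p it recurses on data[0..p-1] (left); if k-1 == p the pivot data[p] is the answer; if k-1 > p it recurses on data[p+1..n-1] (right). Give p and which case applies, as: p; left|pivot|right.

pivot=6, i=-1
j=0: 4≤6, i=0, swap(0,0) ⇒ [4, 6, 4, 8, 5, 8, 5, 6, 6]
j=1: 6≤6, i=1, swap(1,1) ⇒ [4, 6, 4, 8, 5, 8, 5, 6, 6]
j=2: 4≤6, i=2, swap(2,2) ⇒ [4, 6, 4, 8, 5, 8, 5, 6, 6]
j=3: 8>6, skip
j=4: 5≤6, i=3, swap(3,4) ⇒ [4, 6, 4, 5, 8, 8, 5, 6, 6]
j=5: 8>6, skip
j=6: 5≤6, i=4, swap(4,6) ⇒ [4, 6, 4, 5, 5, 8, 8, 6, 6]
j=7: 6≤6, i=5, swap(5,7) ⇒ [4, 6, 4, 5, 5, 6, 8, 8, 6]
swap(6,8) ⇒ [4, 6, 4, 5, 5, 6, 6, 8, 8]; return 6
p = 6; k-1 = 1 < 6 ⇒ left

6; left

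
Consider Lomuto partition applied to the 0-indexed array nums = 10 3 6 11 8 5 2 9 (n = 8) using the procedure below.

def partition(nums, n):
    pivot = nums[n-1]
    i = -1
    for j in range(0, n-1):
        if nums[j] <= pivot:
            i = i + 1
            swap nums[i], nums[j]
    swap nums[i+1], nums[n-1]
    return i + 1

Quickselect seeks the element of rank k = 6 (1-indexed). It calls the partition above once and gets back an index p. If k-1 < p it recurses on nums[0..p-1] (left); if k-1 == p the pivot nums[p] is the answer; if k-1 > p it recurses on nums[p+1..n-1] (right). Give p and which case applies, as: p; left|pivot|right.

pivot = nums[7] = 9; i = -1
j=0: nums[0]=10 > 9 → no swap
j=1: nums[1]=3 ≤ 9 → i=0, swap nums[0],nums[1] → 3 10 6 11 8 5 2 9
j=2: nums[2]=6 ≤ 9 → i=1, swap nums[1],nums[2] → 3 6 10 11 8 5 2 9
j=3: nums[3]=11 > 9 → no swap
j=4: nums[4]=8 ≤ 9 → i=2, swap nums[2],nums[4] → 3 6 8 11 10 5 2 9
j=5: nums[5]=5 ≤ 9 → i=3, swap nums[3],nums[5] → 3 6 8 5 10 11 2 9
j=6: nums[6]=2 ≤ 9 → i=4, swap nums[4],nums[6] → 3 6 8 5 2 11 10 9
final swap nums[5],nums[7] → 3 6 8 5 2 9 10 11; return 5
p = 5; k-1 = 5 == 5 ⇒ pivot

5; pivot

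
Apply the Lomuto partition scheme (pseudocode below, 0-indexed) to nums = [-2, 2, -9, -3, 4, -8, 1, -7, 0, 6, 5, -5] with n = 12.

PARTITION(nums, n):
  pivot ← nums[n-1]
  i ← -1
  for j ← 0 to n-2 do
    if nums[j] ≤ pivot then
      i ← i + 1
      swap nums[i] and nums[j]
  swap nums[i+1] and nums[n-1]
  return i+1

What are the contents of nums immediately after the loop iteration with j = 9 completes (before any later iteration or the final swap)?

pivot = nums[11] = -5; i = -1
j=0: nums[0]=-2 > -5 → no swap
j=1: nums[1]=2 > -5 → no swap
j=2: nums[2]=-9 ≤ -5 → i=0, swap nums[0],nums[2] → [-9, 2, -2, -3, 4, -8, 1, -7, 0, 6, 5, -5]
j=3: nums[3]=-3 > -5 → no swap
j=4: nums[4]=4 > -5 → no swap
j=5: nums[5]=-8 ≤ -5 → i=1, swap nums[1],nums[5] → [-9, -8, -2, -3, 4, 2, 1, -7, 0, 6, 5, -5]
j=6: nums[6]=1 > -5 → no swap
j=7: nums[7]=-7 ≤ -5 → i=2, swap nums[2],nums[7] → [-9, -8, -7, -3, 4, 2, 1, -2, 0, 6, 5, -5]
j=8: nums[8]=0 > -5 → no swap
j=9: nums[9]=6 > -5 → no swap
(after j=9) nums = [-9, -8, -7, -3, 4, 2, 1, -2, 0, 6, 5, -5]

[-9, -8, -7, -3, 4, 2, 1, -2, 0, 6, 5, -5]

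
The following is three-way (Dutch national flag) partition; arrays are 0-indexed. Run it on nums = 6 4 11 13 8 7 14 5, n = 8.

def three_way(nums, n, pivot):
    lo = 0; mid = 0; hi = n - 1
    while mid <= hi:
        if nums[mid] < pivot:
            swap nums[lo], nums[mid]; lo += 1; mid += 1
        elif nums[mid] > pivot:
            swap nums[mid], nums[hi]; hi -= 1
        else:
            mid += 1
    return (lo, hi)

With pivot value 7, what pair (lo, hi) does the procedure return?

(3, 3)

pivot = 7; lo=0, mid=0, hi=7
nums[mid]=6<7: swap nums[0],nums[0]; lo=1,mid=1 → 6 4 11 13 8 7 14 5
nums[mid]=4<7: swap nums[1],nums[1]; lo=2,mid=2 → 6 4 11 13 8 7 14 5
nums[mid]=11>7: swap nums[2],nums[7]; hi=6 → 6 4 5 13 8 7 14 11
nums[mid]=5<7: swap nums[2],nums[2]; lo=3,mid=3 → 6 4 5 13 8 7 14 11
nums[mid]=13>7: swap nums[3],nums[6]; hi=5 → 6 4 5 14 8 7 13 11
nums[mid]=14>7: swap nums[3],nums[5]; hi=4 → 6 4 5 7 8 14 13 11
nums[mid]=7=7: mid=4
nums[mid]=8>7: swap nums[4],nums[4]; hi=3 → 6 4 5 7 8 14 13 11
end: lo=3, hi=3; nums = 6 4 5 7 8 14 13 11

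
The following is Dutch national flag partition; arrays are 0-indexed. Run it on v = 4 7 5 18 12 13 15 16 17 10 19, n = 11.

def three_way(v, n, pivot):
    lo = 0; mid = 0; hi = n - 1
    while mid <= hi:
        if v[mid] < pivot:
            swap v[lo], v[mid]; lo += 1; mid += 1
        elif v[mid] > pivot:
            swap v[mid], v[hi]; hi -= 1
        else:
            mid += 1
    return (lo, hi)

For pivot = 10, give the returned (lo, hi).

pivot = 10; lo=0, mid=0, hi=10
v[mid]=4<10: swap v[0],v[0]; lo=1,mid=1 → 4 7 5 18 12 13 15 16 17 10 19
v[mid]=7<10: swap v[1],v[1]; lo=2,mid=2 → 4 7 5 18 12 13 15 16 17 10 19
v[mid]=5<10: swap v[2],v[2]; lo=3,mid=3 → 4 7 5 18 12 13 15 16 17 10 19
v[mid]=18>10: swap v[3],v[10]; hi=9 → 4 7 5 19 12 13 15 16 17 10 18
v[mid]=19>10: swap v[3],v[9]; hi=8 → 4 7 5 10 12 13 15 16 17 19 18
v[mid]=10=10: mid=4
v[mid]=12>10: swap v[4],v[8]; hi=7 → 4 7 5 10 17 13 15 16 12 19 18
v[mid]=17>10: swap v[4],v[7]; hi=6 → 4 7 5 10 16 13 15 17 12 19 18
v[mid]=16>10: swap v[4],v[6]; hi=5 → 4 7 5 10 15 13 16 17 12 19 18
v[mid]=15>10: swap v[4],v[5]; hi=4 → 4 7 5 10 13 15 16 17 12 19 18
v[mid]=13>10: swap v[4],v[4]; hi=3 → 4 7 5 10 13 15 16 17 12 19 18
end: lo=3, hi=3; v = 4 7 5 10 13 15 16 17 12 19 18

(3, 3)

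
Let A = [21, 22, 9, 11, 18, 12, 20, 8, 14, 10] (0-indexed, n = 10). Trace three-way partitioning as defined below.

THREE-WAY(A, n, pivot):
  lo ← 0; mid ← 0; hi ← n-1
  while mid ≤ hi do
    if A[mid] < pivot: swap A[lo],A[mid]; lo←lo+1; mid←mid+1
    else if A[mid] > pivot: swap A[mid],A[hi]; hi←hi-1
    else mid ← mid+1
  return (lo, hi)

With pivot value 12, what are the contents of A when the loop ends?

[10, 8, 9, 11, 12, 20, 18, 14, 22, 21]

lo=0 mid=0 hi=9
21>12: swap(0,9), hi=8 ⇒ [10, 22, 9, 11, 18, 12, 20, 8, 14, 21]
10<12: swap(0,0), lo=1 mid=1 ⇒ [10, 22, 9, 11, 18, 12, 20, 8, 14, 21]
22>12: swap(1,8), hi=7 ⇒ [10, 14, 9, 11, 18, 12, 20, 8, 22, 21]
14>12: swap(1,7), hi=6 ⇒ [10, 8, 9, 11, 18, 12, 20, 14, 22, 21]
8<12: swap(1,1), lo=2 mid=2 ⇒ [10, 8, 9, 11, 18, 12, 20, 14, 22, 21]
9<12: swap(2,2), lo=3 mid=3 ⇒ [10, 8, 9, 11, 18, 12, 20, 14, 22, 21]
11<12: swap(3,3), lo=4 mid=4 ⇒ [10, 8, 9, 11, 18, 12, 20, 14, 22, 21]
18>12: swap(4,6), hi=5 ⇒ [10, 8, 9, 11, 20, 12, 18, 14, 22, 21]
20>12: swap(4,5), hi=4 ⇒ [10, 8, 9, 11, 12, 20, 18, 14, 22, 21]
12=12: mid=5
done. lo=4 hi=4; A=[10, 8, 9, 11, 12, 20, 18, 14, 22, 21]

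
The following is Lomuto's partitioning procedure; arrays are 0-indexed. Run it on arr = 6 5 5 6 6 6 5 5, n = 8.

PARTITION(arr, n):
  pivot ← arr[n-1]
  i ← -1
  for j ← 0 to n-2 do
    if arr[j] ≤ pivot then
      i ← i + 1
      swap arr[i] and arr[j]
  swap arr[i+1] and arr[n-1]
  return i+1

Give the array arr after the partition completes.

pivot = arr[7] = 5; i = -1
j=0: arr[0]=6 > 5 → no swap
j=1: arr[1]=5 ≤ 5 → i=0, swap arr[0],arr[1] → 5 6 5 6 6 6 5 5
j=2: arr[2]=5 ≤ 5 → i=1, swap arr[1],arr[2] → 5 5 6 6 6 6 5 5
j=3: arr[3]=6 > 5 → no swap
j=4: arr[4]=6 > 5 → no swap
j=5: arr[5]=6 > 5 → no swap
j=6: arr[6]=5 ≤ 5 → i=2, swap arr[2],arr[6] → 5 5 5 6 6 6 6 5
final swap arr[3],arr[7] → 5 5 5 5 6 6 6 6; return 3

5 5 5 5 6 6 6 6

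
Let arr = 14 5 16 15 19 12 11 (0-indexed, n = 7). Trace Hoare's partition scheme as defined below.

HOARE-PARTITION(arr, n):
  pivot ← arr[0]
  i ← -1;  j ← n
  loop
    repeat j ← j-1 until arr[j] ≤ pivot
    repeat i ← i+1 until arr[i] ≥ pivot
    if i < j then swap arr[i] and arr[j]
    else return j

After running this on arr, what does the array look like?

pivot = arr[0] = 14; i = -1, j = 7
j→6 (arr[6]=11≤14), i→0 (arr[0]=14≥14); i<j, swap → 11 5 16 15 19 12 14
j→5 (arr[5]=12≤14), i→2 (arr[2]=16≥14); i<j, swap → 11 5 12 15 19 16 14
j→2, i→3; i≥j, return j=2. arr = 11 5 12 15 19 16 14

11 5 12 15 19 16 14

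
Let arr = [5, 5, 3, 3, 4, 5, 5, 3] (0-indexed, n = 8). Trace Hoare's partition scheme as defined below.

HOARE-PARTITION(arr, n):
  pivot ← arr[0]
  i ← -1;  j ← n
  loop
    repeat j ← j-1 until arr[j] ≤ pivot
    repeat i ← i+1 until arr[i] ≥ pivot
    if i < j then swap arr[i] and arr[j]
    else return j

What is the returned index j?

5

pivot=5
j stops at 7 (3), i stops at 0 (5); swap ⇒ [3, 5, 3, 3, 4, 5, 5, 5]
j stops at 6 (5), i stops at 1 (5); swap ⇒ [3, 5, 3, 3, 4, 5, 5, 5]
j stops at 5, i stops at 5; i≥j ⇒ return 5. arr=[3, 5, 3, 3, 4, 5, 5, 5]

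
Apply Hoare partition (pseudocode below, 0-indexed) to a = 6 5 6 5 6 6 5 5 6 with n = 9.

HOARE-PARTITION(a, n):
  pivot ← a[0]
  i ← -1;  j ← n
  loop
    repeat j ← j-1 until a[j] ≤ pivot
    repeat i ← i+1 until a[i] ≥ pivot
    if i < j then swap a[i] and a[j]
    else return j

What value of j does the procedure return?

5

pivot = a[0] = 6; i = -1, j = 9
j→8 (a[8]=6≤6), i→0 (a[0]=6≥6); i<j, swap → 6 5 6 5 6 6 5 5 6
j→7 (a[7]=5≤6), i→2 (a[2]=6≥6); i<j, swap → 6 5 5 5 6 6 5 6 6
j→6 (a[6]=5≤6), i→4 (a[4]=6≥6); i<j, swap → 6 5 5 5 5 6 6 6 6
j→5, i→5; i≥j, return j=5. a = 6 5 5 5 5 6 6 6 6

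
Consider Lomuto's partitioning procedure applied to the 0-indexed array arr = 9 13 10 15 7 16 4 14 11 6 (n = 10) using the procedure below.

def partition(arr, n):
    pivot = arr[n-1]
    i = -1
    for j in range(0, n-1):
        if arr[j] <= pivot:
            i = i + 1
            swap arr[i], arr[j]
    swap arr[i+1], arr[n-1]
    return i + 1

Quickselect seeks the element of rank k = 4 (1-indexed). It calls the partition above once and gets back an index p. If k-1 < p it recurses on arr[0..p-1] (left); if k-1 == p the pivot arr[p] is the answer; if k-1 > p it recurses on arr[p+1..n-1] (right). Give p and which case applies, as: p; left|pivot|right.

pivot=6, i=-1
j=0: 9>6, skip
j=1: 13>6, skip
j=2: 10>6, skip
j=3: 15>6, skip
j=4: 7>6, skip
j=5: 16>6, skip
j=6: 4≤6, i=0, swap(0,6) ⇒ 4 13 10 15 7 16 9 14 11 6
j=7: 14>6, skip
j=8: 11>6, skip
swap(1,9) ⇒ 4 6 10 15 7 16 9 14 11 13; return 1
p = 1; k-1 = 3 > 1 ⇒ right

1; right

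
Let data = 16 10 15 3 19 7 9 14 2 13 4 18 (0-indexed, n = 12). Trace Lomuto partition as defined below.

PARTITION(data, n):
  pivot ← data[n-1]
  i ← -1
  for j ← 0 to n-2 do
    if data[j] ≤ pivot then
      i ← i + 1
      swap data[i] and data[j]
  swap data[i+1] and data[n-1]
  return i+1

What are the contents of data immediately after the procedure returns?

16 10 15 3 7 9 14 2 13 4 18 19

pivot = data[11] = 18; i = -1
j=0: data[0]=16 ≤ 18 → i=0, swap data[0],data[0] (no change) → 16 10 15 3 19 7 9 14 2 13 4 18
j=1: data[1]=10 ≤ 18 → i=1, swap data[1],data[1] (no change) → 16 10 15 3 19 7 9 14 2 13 4 18
j=2: data[2]=15 ≤ 18 → i=2, swap data[2],data[2] (no change) → 16 10 15 3 19 7 9 14 2 13 4 18
j=3: data[3]=3 ≤ 18 → i=3, swap data[3],data[3] (no change) → 16 10 15 3 19 7 9 14 2 13 4 18
j=4: data[4]=19 > 18 → no swap
j=5: data[5]=7 ≤ 18 → i=4, swap data[4],data[5] → 16 10 15 3 7 19 9 14 2 13 4 18
j=6: data[6]=9 ≤ 18 → i=5, swap data[5],data[6] → 16 10 15 3 7 9 19 14 2 13 4 18
j=7: data[7]=14 ≤ 18 → i=6, swap data[6],data[7] → 16 10 15 3 7 9 14 19 2 13 4 18
j=8: data[8]=2 ≤ 18 → i=7, swap data[7],data[8] → 16 10 15 3 7 9 14 2 19 13 4 18
j=9: data[9]=13 ≤ 18 → i=8, swap data[8],data[9] → 16 10 15 3 7 9 14 2 13 19 4 18
j=10: data[10]=4 ≤ 18 → i=9, swap data[9],data[10] → 16 10 15 3 7 9 14 2 13 4 19 18
final swap data[10],data[11] → 16 10 15 3 7 9 14 2 13 4 18 19; return 10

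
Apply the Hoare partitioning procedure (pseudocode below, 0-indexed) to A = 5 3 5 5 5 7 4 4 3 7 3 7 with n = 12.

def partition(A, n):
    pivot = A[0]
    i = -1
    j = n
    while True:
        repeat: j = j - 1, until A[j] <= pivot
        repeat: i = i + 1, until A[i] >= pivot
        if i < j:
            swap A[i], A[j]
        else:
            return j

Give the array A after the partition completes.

3 3 3 4 4 7 5 5 5 7 5 7

pivot = A[0] = 5; i = -1, j = 12
j→10 (A[10]=3≤5), i→0 (A[0]=5≥5); i<j, swap → 3 3 5 5 5 7 4 4 3 7 5 7
j→8 (A[8]=3≤5), i→2 (A[2]=5≥5); i<j, swap → 3 3 3 5 5 7 4 4 5 7 5 7
j→7 (A[7]=4≤5), i→3 (A[3]=5≥5); i<j, swap → 3 3 3 4 5 7 4 5 5 7 5 7
j→6 (A[6]=4≤5), i→4 (A[4]=5≥5); i<j, swap → 3 3 3 4 4 7 5 5 5 7 5 7
j→4, i→5; i≥j, return j=4. A = 3 3 3 4 4 7 5 5 5 7 5 7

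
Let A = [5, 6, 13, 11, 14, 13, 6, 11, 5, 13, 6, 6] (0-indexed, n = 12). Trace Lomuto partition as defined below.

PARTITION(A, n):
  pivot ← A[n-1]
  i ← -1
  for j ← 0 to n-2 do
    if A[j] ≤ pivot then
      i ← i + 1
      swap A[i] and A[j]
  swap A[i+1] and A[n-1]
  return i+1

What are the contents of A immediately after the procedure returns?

[5, 6, 6, 5, 6, 6, 13, 11, 11, 13, 14, 13]

pivot = A[11] = 6; i = -1
j=0: A[0]=5 ≤ 6 → i=0, swap A[0],A[0] (no change) → [5, 6, 13, 11, 14, 13, 6, 11, 5, 13, 6, 6]
j=1: A[1]=6 ≤ 6 → i=1, swap A[1],A[1] (no change) → [5, 6, 13, 11, 14, 13, 6, 11, 5, 13, 6, 6]
j=2: A[2]=13 > 6 → no swap
j=3: A[3]=11 > 6 → no swap
j=4: A[4]=14 > 6 → no swap
j=5: A[5]=13 > 6 → no swap
j=6: A[6]=6 ≤ 6 → i=2, swap A[2],A[6] → [5, 6, 6, 11, 14, 13, 13, 11, 5, 13, 6, 6]
j=7: A[7]=11 > 6 → no swap
j=8: A[8]=5 ≤ 6 → i=3, swap A[3],A[8] → [5, 6, 6, 5, 14, 13, 13, 11, 11, 13, 6, 6]
j=9: A[9]=13 > 6 → no swap
j=10: A[10]=6 ≤ 6 → i=4, swap A[4],A[10] → [5, 6, 6, 5, 6, 13, 13, 11, 11, 13, 14, 6]
final swap A[5],A[11] → [5, 6, 6, 5, 6, 6, 13, 11, 11, 13, 14, 13]; return 5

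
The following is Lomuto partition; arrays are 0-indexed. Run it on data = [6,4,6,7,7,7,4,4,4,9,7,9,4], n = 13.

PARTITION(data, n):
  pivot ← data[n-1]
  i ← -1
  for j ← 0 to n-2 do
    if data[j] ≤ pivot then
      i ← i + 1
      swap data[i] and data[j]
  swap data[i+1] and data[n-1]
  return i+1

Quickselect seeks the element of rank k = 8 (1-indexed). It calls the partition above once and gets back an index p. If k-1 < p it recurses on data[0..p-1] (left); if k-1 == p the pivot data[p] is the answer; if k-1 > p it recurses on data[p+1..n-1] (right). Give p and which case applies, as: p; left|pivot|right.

pivot=4, i=-1
j=0: 6>4, skip
j=1: 4≤4, i=0, swap(0,1) ⇒ [4,6,6,7,7,7,4,4,4,9,7,9,4]
j=2: 6>4, skip
j=3: 7>4, skip
j=4: 7>4, skip
j=5: 7>4, skip
j=6: 4≤4, i=1, swap(1,6) ⇒ [4,4,6,7,7,7,6,4,4,9,7,9,4]
j=7: 4≤4, i=2, swap(2,7) ⇒ [4,4,4,7,7,7,6,6,4,9,7,9,4]
j=8: 4≤4, i=3, swap(3,8) ⇒ [4,4,4,4,7,7,6,6,7,9,7,9,4]
j=9: 9>4, skip
j=10: 7>4, skip
j=11: 9>4, skip
swap(4,12) ⇒ [4,4,4,4,4,7,6,6,7,9,7,9,7]; return 4
p = 4; k-1 = 7 > 4 ⇒ right

4; right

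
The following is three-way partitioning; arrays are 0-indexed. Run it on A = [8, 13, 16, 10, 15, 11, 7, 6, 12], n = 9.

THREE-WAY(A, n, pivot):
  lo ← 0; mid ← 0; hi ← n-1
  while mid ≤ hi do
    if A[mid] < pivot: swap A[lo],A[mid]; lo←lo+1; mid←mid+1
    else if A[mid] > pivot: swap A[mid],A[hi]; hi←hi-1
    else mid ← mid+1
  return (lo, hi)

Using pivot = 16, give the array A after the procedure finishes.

[8, 13, 10, 15, 11, 7, 6, 12, 16]

pivot = 16; lo=0, mid=0, hi=8
A[mid]=8<16: swap A[0],A[0]; lo=1,mid=1 → [8, 13, 16, 10, 15, 11, 7, 6, 12]
A[mid]=13<16: swap A[1],A[1]; lo=2,mid=2 → [8, 13, 16, 10, 15, 11, 7, 6, 12]
A[mid]=16=16: mid=3
A[mid]=10<16: swap A[2],A[3]; lo=3,mid=4 → [8, 13, 10, 16, 15, 11, 7, 6, 12]
A[mid]=15<16: swap A[3],A[4]; lo=4,mid=5 → [8, 13, 10, 15, 16, 11, 7, 6, 12]
A[mid]=11<16: swap A[4],A[5]; lo=5,mid=6 → [8, 13, 10, 15, 11, 16, 7, 6, 12]
A[mid]=7<16: swap A[5],A[6]; lo=6,mid=7 → [8, 13, 10, 15, 11, 7, 16, 6, 12]
A[mid]=6<16: swap A[6],A[7]; lo=7,mid=8 → [8, 13, 10, 15, 11, 7, 6, 16, 12]
A[mid]=12<16: swap A[7],A[8]; lo=8,mid=9 → [8, 13, 10, 15, 11, 7, 6, 12, 16]
end: lo=8, hi=8; A = [8, 13, 10, 15, 11, 7, 6, 12, 16]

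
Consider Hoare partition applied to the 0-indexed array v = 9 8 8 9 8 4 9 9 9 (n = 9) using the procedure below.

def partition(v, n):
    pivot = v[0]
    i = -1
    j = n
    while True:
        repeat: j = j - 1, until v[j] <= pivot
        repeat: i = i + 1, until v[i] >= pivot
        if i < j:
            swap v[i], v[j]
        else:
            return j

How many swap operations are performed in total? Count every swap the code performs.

2

pivot=9
j stops at 8 (9), i stops at 0 (9); swap ⇒ 9 8 8 9 8 4 9 9 9
j stops at 7 (9), i stops at 3 (9); swap ⇒ 9 8 8 9 8 4 9 9 9
j stops at 6, i stops at 6; i≥j ⇒ return 6. v=9 8 8 9 8 4 9 9 9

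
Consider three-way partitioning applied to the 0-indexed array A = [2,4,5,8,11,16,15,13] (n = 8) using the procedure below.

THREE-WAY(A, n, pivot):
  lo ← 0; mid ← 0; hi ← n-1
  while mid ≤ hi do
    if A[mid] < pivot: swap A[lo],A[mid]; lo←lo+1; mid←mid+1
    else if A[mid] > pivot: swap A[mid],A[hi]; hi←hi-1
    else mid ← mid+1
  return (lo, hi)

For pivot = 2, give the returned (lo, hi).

pivot = 2; lo=0, mid=0, hi=7
A[mid]=2=2: mid=1
A[mid]=4>2: swap A[1],A[7]; hi=6 → [2,13,5,8,11,16,15,4]
A[mid]=13>2: swap A[1],A[6]; hi=5 → [2,15,5,8,11,16,13,4]
A[mid]=15>2: swap A[1],A[5]; hi=4 → [2,16,5,8,11,15,13,4]
A[mid]=16>2: swap A[1],A[4]; hi=3 → [2,11,5,8,16,15,13,4]
A[mid]=11>2: swap A[1],A[3]; hi=2 → [2,8,5,11,16,15,13,4]
A[mid]=8>2: swap A[1],A[2]; hi=1 → [2,5,8,11,16,15,13,4]
A[mid]=5>2: swap A[1],A[1]; hi=0 → [2,5,8,11,16,15,13,4]
end: lo=0, hi=0; A = [2,5,8,11,16,15,13,4]

(0, 0)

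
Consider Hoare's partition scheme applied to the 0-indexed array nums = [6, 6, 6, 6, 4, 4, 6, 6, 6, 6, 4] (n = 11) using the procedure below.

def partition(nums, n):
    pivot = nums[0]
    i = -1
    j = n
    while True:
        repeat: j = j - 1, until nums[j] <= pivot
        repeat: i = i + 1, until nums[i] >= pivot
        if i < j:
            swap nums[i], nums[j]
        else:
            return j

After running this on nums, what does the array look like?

[4, 6, 6, 6, 4, 4, 6, 6, 6, 6, 6]

pivot = nums[0] = 6; i = -1, j = 11
j→10 (nums[10]=4≤6), i→0 (nums[0]=6≥6); i<j, swap → [4, 6, 6, 6, 4, 4, 6, 6, 6, 6, 6]
j→9 (nums[9]=6≤6), i→1 (nums[1]=6≥6); i<j, swap → [4, 6, 6, 6, 4, 4, 6, 6, 6, 6, 6]
j→8 (nums[8]=6≤6), i→2 (nums[2]=6≥6); i<j, swap → [4, 6, 6, 6, 4, 4, 6, 6, 6, 6, 6]
j→7 (nums[7]=6≤6), i→3 (nums[3]=6≥6); i<j, swap → [4, 6, 6, 6, 4, 4, 6, 6, 6, 6, 6]
j→6, i→6; i≥j, return j=6. nums = [4, 6, 6, 6, 4, 4, 6, 6, 6, 6, 6]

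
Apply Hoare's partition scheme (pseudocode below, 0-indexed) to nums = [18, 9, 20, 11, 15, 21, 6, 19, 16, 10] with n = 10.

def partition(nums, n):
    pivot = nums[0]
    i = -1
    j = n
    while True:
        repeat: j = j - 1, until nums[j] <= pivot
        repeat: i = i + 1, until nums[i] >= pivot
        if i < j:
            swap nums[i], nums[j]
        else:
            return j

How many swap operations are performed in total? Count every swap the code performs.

3

pivot = nums[0] = 18; i = -1, j = 10
j→9 (nums[9]=10≤18), i→0 (nums[0]=18≥18); i<j, swap → [10, 9, 20, 11, 15, 21, 6, 19, 16, 18]
j→8 (nums[8]=16≤18), i→2 (nums[2]=20≥18); i<j, swap → [10, 9, 16, 11, 15, 21, 6, 19, 20, 18]
j→6 (nums[6]=6≤18), i→5 (nums[5]=21≥18); i<j, swap → [10, 9, 16, 11, 15, 6, 21, 19, 20, 18]
j→5, i→6; i≥j, return j=5. nums = [10, 9, 16, 11, 15, 6, 21, 19, 20, 18]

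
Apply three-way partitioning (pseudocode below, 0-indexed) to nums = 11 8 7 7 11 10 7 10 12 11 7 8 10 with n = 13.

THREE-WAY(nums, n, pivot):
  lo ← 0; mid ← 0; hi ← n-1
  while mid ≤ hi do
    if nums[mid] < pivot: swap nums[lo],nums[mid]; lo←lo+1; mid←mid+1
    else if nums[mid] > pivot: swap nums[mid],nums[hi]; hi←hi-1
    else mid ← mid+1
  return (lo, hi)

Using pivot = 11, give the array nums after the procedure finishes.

8 7 7 10 7 10 10 7 8 11 11 11 12

lo=0 mid=0 hi=12
11=11: mid=1
8<11: swap(0,1), lo=1 mid=2 ⇒ 8 11 7 7 11 10 7 10 12 11 7 8 10
7<11: swap(1,2), lo=2 mid=3 ⇒ 8 7 11 7 11 10 7 10 12 11 7 8 10
7<11: swap(2,3), lo=3 mid=4 ⇒ 8 7 7 11 11 10 7 10 12 11 7 8 10
11=11: mid=5
10<11: swap(3,5), lo=4 mid=6 ⇒ 8 7 7 10 11 11 7 10 12 11 7 8 10
7<11: swap(4,6), lo=5 mid=7 ⇒ 8 7 7 10 7 11 11 10 12 11 7 8 10
10<11: swap(5,7), lo=6 mid=8 ⇒ 8 7 7 10 7 10 11 11 12 11 7 8 10
12>11: swap(8,12), hi=11 ⇒ 8 7 7 10 7 10 11 11 10 11 7 8 12
10<11: swap(6,8), lo=7 mid=9 ⇒ 8 7 7 10 7 10 10 11 11 11 7 8 12
11=11: mid=10
7<11: swap(7,10), lo=8 mid=11 ⇒ 8 7 7 10 7 10 10 7 11 11 11 8 12
8<11: swap(8,11), lo=9 mid=12 ⇒ 8 7 7 10 7 10 10 7 8 11 11 11 12
done. lo=9 hi=11; nums=8 7 7 10 7 10 10 7 8 11 11 11 12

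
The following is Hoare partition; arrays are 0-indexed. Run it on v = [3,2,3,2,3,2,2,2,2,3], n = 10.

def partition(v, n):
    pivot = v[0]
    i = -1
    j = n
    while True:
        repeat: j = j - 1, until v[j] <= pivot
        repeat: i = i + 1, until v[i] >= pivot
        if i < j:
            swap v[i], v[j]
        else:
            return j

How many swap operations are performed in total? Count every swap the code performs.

3

pivot = v[0] = 3; i = -1, j = 10
j→9 (v[9]=3≤3), i→0 (v[0]=3≥3); i<j, swap → [3,2,3,2,3,2,2,2,2,3]
j→8 (v[8]=2≤3), i→2 (v[2]=3≥3); i<j, swap → [3,2,2,2,3,2,2,2,3,3]
j→7 (v[7]=2≤3), i→4 (v[4]=3≥3); i<j, swap → [3,2,2,2,2,2,2,3,3,3]
j→6, i→7; i≥j, return j=6. v = [3,2,2,2,2,2,2,3,3,3]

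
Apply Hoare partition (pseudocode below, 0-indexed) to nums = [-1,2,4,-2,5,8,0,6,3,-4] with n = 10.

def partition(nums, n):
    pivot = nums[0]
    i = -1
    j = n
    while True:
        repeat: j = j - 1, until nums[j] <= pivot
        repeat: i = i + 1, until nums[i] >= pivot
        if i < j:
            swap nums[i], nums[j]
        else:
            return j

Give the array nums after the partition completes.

[-4,-2,4,2,5,8,0,6,3,-1]

pivot=-1
j stops at 9 (-4), i stops at 0 (-1); swap ⇒ [-4,2,4,-2,5,8,0,6,3,-1]
j stops at 3 (-2), i stops at 1 (2); swap ⇒ [-4,-2,4,2,5,8,0,6,3,-1]
j stops at 1, i stops at 2; i≥j ⇒ return 1. nums=[-4,-2,4,2,5,8,0,6,3,-1]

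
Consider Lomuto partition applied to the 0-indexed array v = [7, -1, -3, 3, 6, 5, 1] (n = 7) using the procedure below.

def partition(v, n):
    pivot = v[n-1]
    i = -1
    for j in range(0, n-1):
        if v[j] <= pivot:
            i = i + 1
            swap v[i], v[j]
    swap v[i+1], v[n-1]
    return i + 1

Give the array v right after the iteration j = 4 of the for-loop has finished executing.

[-1, -3, 7, 3, 6, 5, 1]

pivot = v[6] = 1; i = -1
j=0: v[0]=7 > 1 → no swap
j=1: v[1]=-1 ≤ 1 → i=0, swap v[0],v[1] → [-1, 7, -3, 3, 6, 5, 1]
j=2: v[2]=-3 ≤ 1 → i=1, swap v[1],v[2] → [-1, -3, 7, 3, 6, 5, 1]
j=3: v[3]=3 > 1 → no swap
j=4: v[4]=6 > 1 → no swap
(after j=4) v = [-1, -3, 7, 3, 6, 5, 1]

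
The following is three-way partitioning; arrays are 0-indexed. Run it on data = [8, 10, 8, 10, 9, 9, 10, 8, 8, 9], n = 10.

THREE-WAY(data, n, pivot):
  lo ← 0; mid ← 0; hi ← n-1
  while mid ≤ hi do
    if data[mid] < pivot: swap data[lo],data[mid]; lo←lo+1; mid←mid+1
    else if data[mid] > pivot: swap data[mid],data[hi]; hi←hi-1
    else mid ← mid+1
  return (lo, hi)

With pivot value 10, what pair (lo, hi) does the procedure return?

pivot = 10; lo=0, mid=0, hi=9
data[mid]=8<10: swap data[0],data[0]; lo=1,mid=1 → [8, 10, 8, 10, 9, 9, 10, 8, 8, 9]
data[mid]=10=10: mid=2
data[mid]=8<10: swap data[1],data[2]; lo=2,mid=3 → [8, 8, 10, 10, 9, 9, 10, 8, 8, 9]
data[mid]=10=10: mid=4
data[mid]=9<10: swap data[2],data[4]; lo=3,mid=5 → [8, 8, 9, 10, 10, 9, 10, 8, 8, 9]
data[mid]=9<10: swap data[3],data[5]; lo=4,mid=6 → [8, 8, 9, 9, 10, 10, 10, 8, 8, 9]
data[mid]=10=10: mid=7
data[mid]=8<10: swap data[4],data[7]; lo=5,mid=8 → [8, 8, 9, 9, 8, 10, 10, 10, 8, 9]
data[mid]=8<10: swap data[5],data[8]; lo=6,mid=9 → [8, 8, 9, 9, 8, 8, 10, 10, 10, 9]
data[mid]=9<10: swap data[6],data[9]; lo=7,mid=10 → [8, 8, 9, 9, 8, 8, 9, 10, 10, 10]
end: lo=7, hi=9; data = [8, 8, 9, 9, 8, 8, 9, 10, 10, 10]

(7, 9)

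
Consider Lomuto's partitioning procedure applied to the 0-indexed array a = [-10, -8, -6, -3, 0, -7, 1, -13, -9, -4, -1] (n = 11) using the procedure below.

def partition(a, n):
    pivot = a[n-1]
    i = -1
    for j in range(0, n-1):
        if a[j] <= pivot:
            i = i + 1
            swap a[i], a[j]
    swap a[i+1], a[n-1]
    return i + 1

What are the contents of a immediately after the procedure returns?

[-10, -8, -6, -3, -7, -13, -9, -4, -1, 0, 1]

pivot=-1, i=-1
j=0: -10≤-1, i=0, swap(0,0) ⇒ [-10, -8, -6, -3, 0, -7, 1, -13, -9, -4, -1]
j=1: -8≤-1, i=1, swap(1,1) ⇒ [-10, -8, -6, -3, 0, -7, 1, -13, -9, -4, -1]
j=2: -6≤-1, i=2, swap(2,2) ⇒ [-10, -8, -6, -3, 0, -7, 1, -13, -9, -4, -1]
j=3: -3≤-1, i=3, swap(3,3) ⇒ [-10, -8, -6, -3, 0, -7, 1, -13, -9, -4, -1]
j=4: 0>-1, skip
j=5: -7≤-1, i=4, swap(4,5) ⇒ [-10, -8, -6, -3, -7, 0, 1, -13, -9, -4, -1]
j=6: 1>-1, skip
j=7: -13≤-1, i=5, swap(5,7) ⇒ [-10, -8, -6, -3, -7, -13, 1, 0, -9, -4, -1]
j=8: -9≤-1, i=6, swap(6,8) ⇒ [-10, -8, -6, -3, -7, -13, -9, 0, 1, -4, -1]
j=9: -4≤-1, i=7, swap(7,9) ⇒ [-10, -8, -6, -3, -7, -13, -9, -4, 1, 0, -1]
swap(8,10) ⇒ [-10, -8, -6, -3, -7, -13, -9, -4, -1, 0, 1]; return 8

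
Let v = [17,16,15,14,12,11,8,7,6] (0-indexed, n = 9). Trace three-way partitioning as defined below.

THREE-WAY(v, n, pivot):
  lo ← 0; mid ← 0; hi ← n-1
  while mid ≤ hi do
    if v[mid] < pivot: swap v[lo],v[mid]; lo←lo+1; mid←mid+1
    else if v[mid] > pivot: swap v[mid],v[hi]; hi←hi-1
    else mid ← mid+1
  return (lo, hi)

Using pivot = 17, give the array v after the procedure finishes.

lo=0 mid=0 hi=8
17=17: mid=1
16<17: swap(0,1), lo=1 mid=2 ⇒ [16,17,15,14,12,11,8,7,6]
15<17: swap(1,2), lo=2 mid=3 ⇒ [16,15,17,14,12,11,8,7,6]
14<17: swap(2,3), lo=3 mid=4 ⇒ [16,15,14,17,12,11,8,7,6]
12<17: swap(3,4), lo=4 mid=5 ⇒ [16,15,14,12,17,11,8,7,6]
11<17: swap(4,5), lo=5 mid=6 ⇒ [16,15,14,12,11,17,8,7,6]
8<17: swap(5,6), lo=6 mid=7 ⇒ [16,15,14,12,11,8,17,7,6]
7<17: swap(6,7), lo=7 mid=8 ⇒ [16,15,14,12,11,8,7,17,6]
6<17: swap(7,8), lo=8 mid=9 ⇒ [16,15,14,12,11,8,7,6,17]
done. lo=8 hi=8; v=[16,15,14,12,11,8,7,6,17]

[16,15,14,12,11,8,7,6,17]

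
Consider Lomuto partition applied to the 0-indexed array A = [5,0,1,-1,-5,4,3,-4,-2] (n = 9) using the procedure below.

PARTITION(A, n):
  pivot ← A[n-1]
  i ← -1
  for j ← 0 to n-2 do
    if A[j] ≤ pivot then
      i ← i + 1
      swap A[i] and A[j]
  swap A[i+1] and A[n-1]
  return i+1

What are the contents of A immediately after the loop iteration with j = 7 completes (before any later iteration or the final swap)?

[-5,-4,1,-1,5,4,3,0,-2]

pivot = A[8] = -2; i = -1
j=0: A[0]=5 > -2 → no swap
j=1: A[1]=0 > -2 → no swap
j=2: A[2]=1 > -2 → no swap
j=3: A[3]=-1 > -2 → no swap
j=4: A[4]=-5 ≤ -2 → i=0, swap A[0],A[4] → [-5,0,1,-1,5,4,3,-4,-2]
j=5: A[5]=4 > -2 → no swap
j=6: A[6]=3 > -2 → no swap
j=7: A[7]=-4 ≤ -2 → i=1, swap A[1],A[7] → [-5,-4,1,-1,5,4,3,0,-2]
(after j=7) A = [-5,-4,1,-1,5,4,3,0,-2]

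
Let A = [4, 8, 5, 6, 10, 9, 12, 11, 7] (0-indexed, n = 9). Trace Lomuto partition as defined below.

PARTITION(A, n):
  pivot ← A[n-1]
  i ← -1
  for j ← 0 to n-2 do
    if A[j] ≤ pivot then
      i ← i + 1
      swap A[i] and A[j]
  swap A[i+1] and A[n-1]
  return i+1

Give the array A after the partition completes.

pivot = A[8] = 7; i = -1
j=0: A[0]=4 ≤ 7 → i=0, swap A[0],A[0] (no change) → [4, 8, 5, 6, 10, 9, 12, 11, 7]
j=1: A[1]=8 > 7 → no swap
j=2: A[2]=5 ≤ 7 → i=1, swap A[1],A[2] → [4, 5, 8, 6, 10, 9, 12, 11, 7]
j=3: A[3]=6 ≤ 7 → i=2, swap A[2],A[3] → [4, 5, 6, 8, 10, 9, 12, 11, 7]
j=4: A[4]=10 > 7 → no swap
j=5: A[5]=9 > 7 → no swap
j=6: A[6]=12 > 7 → no swap
j=7: A[7]=11 > 7 → no swap
final swap A[3],A[8] → [4, 5, 6, 7, 10, 9, 12, 11, 8]; return 3

[4, 5, 6, 7, 10, 9, 12, 11, 8]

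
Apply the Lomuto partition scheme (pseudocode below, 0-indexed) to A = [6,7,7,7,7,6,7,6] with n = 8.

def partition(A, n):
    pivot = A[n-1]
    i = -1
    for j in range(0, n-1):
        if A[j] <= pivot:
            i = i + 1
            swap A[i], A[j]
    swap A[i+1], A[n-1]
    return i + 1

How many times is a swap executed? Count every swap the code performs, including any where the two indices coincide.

pivot = A[7] = 6; i = -1
j=0: A[0]=6 ≤ 6 → i=0, swap A[0],A[0] (no change) → [6,7,7,7,7,6,7,6]
j=1: A[1]=7 > 6 → no swap
j=2: A[2]=7 > 6 → no swap
j=3: A[3]=7 > 6 → no swap
j=4: A[4]=7 > 6 → no swap
j=5: A[5]=6 ≤ 6 → i=1, swap A[1],A[5] → [6,6,7,7,7,7,7,6]
j=6: A[6]=7 > 6 → no swap
final swap A[2],A[7] → [6,6,6,7,7,7,7,7]; return 2

3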